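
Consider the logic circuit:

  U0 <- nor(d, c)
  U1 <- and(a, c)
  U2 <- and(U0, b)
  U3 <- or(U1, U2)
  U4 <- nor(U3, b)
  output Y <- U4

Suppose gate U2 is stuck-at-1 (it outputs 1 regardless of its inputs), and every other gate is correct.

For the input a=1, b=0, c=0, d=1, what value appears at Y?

0

Propagate with U2 forced: U0=0, U1=0, U2=1 [stuck-at-1], U3=1, U4=0.
So Y = 0. (Without the fault it would be 1.)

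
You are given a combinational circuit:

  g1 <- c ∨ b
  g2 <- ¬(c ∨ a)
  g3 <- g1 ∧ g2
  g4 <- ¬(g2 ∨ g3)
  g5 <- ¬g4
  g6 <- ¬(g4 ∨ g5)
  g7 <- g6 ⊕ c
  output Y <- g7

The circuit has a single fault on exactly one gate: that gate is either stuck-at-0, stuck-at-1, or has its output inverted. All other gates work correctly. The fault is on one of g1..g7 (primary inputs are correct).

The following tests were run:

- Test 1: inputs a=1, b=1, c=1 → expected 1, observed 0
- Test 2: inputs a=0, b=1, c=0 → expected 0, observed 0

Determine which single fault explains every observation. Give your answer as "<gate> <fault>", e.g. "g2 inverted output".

Fault-free values for test 1 (a=1, b=1, c=1): g1=1, g2=0, g3=0, g4=1, g5=0, g6=0, g7=1, giving Y=1. Observed 0.
Test 1: faults giving observed 0 are {g6 stuck-at-1, g6 inverted output, g7 stuck-at-0, g7 inverted output}.
Test 2 (a=0, b=1, c=0): fault-free g1=1, g2=1, g3=1, g4=0, g5=1, g6=0, g7=0 → 0; observed 0. Eliminates g6 stuck-at-1, g6 inverted output, g7 inverted output.
Only g7 stuck-at-0 is consistent with every test.

g7 stuck-at-0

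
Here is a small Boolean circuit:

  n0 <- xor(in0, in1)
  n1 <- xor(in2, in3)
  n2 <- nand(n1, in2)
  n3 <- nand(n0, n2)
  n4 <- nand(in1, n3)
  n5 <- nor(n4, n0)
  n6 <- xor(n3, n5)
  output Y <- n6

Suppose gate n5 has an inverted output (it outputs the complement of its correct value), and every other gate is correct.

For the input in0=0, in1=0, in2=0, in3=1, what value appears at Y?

Propagate with n5 forced: n0=0, n1=1, n2=1, n3=1, n4=1, n5=1 [inverted output], n6=0.
So Y = 0. (Without the fault it would be 1.)

0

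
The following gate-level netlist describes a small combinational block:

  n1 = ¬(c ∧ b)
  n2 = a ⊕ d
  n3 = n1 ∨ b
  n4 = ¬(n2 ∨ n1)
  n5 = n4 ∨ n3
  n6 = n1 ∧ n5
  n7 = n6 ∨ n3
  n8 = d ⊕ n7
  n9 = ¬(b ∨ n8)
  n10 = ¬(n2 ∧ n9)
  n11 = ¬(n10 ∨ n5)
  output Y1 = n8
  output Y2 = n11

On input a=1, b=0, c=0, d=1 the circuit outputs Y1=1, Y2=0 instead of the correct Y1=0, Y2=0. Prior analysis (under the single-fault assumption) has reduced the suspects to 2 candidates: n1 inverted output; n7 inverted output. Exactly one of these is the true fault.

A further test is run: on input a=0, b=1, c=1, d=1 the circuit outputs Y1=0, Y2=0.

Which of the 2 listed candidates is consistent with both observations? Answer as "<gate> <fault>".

Evaluate each candidate on input a=0, b=1, c=1, d=1:
  n1 inverted output: n1=1 [inverted output], n2=1, n3=1, n4=0, n5=1, n6=1, n7=1, n8=0, n9=0, n10=1, n11=0 → Y1=0, Y2=0 — matches
  n7 inverted output: n1=0, n2=1, n3=1, n4=0, n5=1, n6=0, n7=0 [inverted output], n8=1, n9=0, n10=1, n11=0 → Y1=1, Y2=0 — eliminated
Only n1 inverted output reproduces the observed Y1=0, Y2=0.

n1 inverted output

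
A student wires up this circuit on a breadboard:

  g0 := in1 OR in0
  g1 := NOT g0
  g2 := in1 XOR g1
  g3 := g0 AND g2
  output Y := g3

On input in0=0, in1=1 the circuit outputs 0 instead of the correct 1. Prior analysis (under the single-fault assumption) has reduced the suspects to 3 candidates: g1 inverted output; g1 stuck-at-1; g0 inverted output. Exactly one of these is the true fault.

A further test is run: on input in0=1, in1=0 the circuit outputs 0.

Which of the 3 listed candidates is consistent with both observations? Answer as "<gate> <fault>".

g0 inverted output

Evaluate each candidate on input in0=1, in1=0:
  g1 inverted output: g0=1, g1=1 [inverted output], g2=1, g3=1 → 1 — eliminated
  g1 stuck-at-1: g0=1, g1=1 [stuck-at-1], g2=1, g3=1 → 1 — eliminated
  g0 inverted output: g0=0 [inverted output], g1=1, g2=1, g3=0 → 0 — matches
Only g0 inverted output reproduces the observed 0.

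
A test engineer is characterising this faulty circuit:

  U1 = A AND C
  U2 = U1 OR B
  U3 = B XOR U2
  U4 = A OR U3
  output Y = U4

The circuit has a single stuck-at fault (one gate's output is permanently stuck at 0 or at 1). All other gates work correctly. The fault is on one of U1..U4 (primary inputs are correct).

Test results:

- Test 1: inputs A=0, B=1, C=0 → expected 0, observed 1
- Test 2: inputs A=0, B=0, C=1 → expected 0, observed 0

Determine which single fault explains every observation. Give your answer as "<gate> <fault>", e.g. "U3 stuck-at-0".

Fault-free values for test 1 (A=0, B=1, C=0): U1=0, U2=1, U3=0, U4=0, giving Y=0. Observed 1.
Test 1: faults giving observed 1 are {U2 stuck-at-0, U3 stuck-at-1, U4 stuck-at-1}.
Test 2 (A=0, B=0, C=1): fault-free U1=0, U2=0, U3=0, U4=0 → 0; observed 0. Eliminates U3 stuck-at-1, U4 stuck-at-1.
Only U2 stuck-at-0 is consistent with every test.

U2 stuck-at-0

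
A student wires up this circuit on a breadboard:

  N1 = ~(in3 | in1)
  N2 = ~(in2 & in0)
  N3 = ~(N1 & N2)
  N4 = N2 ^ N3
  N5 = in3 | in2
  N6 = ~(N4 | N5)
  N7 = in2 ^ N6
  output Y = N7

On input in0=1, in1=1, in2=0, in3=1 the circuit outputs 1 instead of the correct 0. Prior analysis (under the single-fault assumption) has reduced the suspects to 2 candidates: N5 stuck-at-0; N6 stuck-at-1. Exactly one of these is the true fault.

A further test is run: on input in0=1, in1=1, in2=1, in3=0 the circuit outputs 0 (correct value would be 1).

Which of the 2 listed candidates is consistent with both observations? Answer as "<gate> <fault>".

N6 stuck-at-1

Evaluate each candidate on input in0=1, in1=1, in2=1, in3=0:
  N5 stuck-at-0: N1=0, N2=0, N3=1, N4=1, N5=0 [stuck-at-0], N6=0, N7=1 → 1 — eliminated
  N6 stuck-at-1: N1=0, N2=0, N3=1, N4=1, N5=1, N6=1 [stuck-at-1], N7=0 → 0 — matches
Only N6 stuck-at-1 reproduces the observed 0.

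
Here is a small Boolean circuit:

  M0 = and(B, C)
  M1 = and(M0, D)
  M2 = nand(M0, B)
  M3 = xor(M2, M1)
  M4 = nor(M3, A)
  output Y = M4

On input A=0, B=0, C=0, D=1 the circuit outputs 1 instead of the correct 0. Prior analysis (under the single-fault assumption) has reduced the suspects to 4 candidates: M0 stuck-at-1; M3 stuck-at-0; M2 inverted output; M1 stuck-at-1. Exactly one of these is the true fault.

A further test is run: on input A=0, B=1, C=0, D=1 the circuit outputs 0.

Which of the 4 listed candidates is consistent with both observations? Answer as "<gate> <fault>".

Evaluate each candidate on input A=0, B=1, C=0, D=1:
  M0 stuck-at-1: M0=1 [stuck-at-1], M1=1, M2=0, M3=1, M4=0 → 0 — matches
  M3 stuck-at-0: M0=0, M1=0, M2=1, M3=0 [stuck-at-0], M4=1 → 1 — eliminated
  M2 inverted output: M0=0, M1=0, M2=0 [inverted output], M3=0, M4=1 → 1 — eliminated
  M1 stuck-at-1: M0=0, M1=1 [stuck-at-1], M2=1, M3=0, M4=1 → 1 — eliminated
Only M0 stuck-at-1 reproduces the observed 0.

M0 stuck-at-1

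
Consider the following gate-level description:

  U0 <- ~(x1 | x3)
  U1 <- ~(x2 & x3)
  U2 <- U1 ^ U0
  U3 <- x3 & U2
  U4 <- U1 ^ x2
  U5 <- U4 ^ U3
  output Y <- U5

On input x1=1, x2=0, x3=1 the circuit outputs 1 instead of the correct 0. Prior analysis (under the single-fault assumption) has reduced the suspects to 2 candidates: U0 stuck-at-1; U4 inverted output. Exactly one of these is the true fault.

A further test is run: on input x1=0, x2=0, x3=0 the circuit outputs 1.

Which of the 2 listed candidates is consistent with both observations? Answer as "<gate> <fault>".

Evaluate each candidate on input x1=0, x2=0, x3=0:
  U0 stuck-at-1: U0=1 [stuck-at-1], U1=1, U2=0, U3=0, U4=1, U5=1 → 1 — matches
  U4 inverted output: U0=1, U1=1, U2=0, U3=0, U4=0 [inverted output], U5=0 → 0 — eliminated
Only U0 stuck-at-1 reproduces the observed 1.

U0 stuck-at-1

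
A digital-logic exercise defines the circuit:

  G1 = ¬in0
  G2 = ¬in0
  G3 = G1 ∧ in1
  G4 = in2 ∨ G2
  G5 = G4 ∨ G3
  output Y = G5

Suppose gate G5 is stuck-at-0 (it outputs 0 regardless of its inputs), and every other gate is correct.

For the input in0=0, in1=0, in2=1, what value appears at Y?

0

Propagate with G5 forced: G1=1, G2=1, G3=0, G4=1, G5=0 [stuck-at-0].
So Y = 0. (Without the fault it would be 1.)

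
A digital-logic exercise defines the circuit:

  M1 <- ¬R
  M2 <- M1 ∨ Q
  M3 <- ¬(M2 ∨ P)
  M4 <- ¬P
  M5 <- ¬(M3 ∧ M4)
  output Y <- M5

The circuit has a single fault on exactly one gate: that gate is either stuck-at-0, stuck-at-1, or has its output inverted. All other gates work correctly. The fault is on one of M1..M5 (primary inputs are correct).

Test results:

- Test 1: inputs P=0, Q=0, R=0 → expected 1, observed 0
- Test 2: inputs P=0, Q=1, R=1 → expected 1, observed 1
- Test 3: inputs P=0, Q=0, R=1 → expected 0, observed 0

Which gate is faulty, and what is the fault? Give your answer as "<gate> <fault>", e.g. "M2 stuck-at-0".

M1 stuck-at-0

Fault-free values for test 1 (P=0, Q=0, R=0): M1=1, M2=1, M3=0, M4=1, M5=1, giving Y=1. Observed 0.
Test 1: faults giving observed 0 are {M1 stuck-at-0, M1 inverted output, M2 stuck-at-0, M2 inverted output, M3 stuck-at-1, M3 inverted output, M5 stuck-at-0, M5 inverted output}.
Test 2 (P=0, Q=1, R=1): fault-free M1=0, M2=1, M3=0, M4=1, M5=1 → 1; observed 1. Eliminates M2 stuck-at-0, M2 inverted output, M3 stuck-at-1, M3 inverted output, M5 stuck-at-0, M5 inverted output.
Test 3 (P=0, Q=0, R=1): fault-free M1=0, M2=0, M3=1, M4=1, M5=0 → 0; observed 0. Eliminates M1 inverted output.
Only M1 stuck-at-0 is consistent with every test.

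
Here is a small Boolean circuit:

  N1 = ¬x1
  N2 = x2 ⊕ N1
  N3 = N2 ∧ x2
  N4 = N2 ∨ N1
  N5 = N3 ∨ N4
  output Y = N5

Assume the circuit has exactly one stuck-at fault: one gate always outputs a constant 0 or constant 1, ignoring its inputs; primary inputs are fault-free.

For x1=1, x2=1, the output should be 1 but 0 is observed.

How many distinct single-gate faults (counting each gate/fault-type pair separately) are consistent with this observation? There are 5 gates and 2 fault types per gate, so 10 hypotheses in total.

Fault-free: N1=0, N2=1, N3=1, N4=1, N5=1 → 1. Observed 0.
  N1 stuck-at-0: output 1 ✗
  N1 stuck-at-1: output 1 ✗
  N2 stuck-at-0: output 0 ✓
  N2 stuck-at-1: output 1 ✗
  N3 stuck-at-0: output 1 ✗
  N3 stuck-at-1: output 1 ✗
  N4 stuck-at-0: output 1 ✗
  N4 stuck-at-1: output 1 ✗
  N5 stuck-at-0: output 0 ✓
  N5 stuck-at-1: output 1 ✗
Consistent faults: {N2 stuck-at-0, N5 stuck-at-0} — 2 in all.

2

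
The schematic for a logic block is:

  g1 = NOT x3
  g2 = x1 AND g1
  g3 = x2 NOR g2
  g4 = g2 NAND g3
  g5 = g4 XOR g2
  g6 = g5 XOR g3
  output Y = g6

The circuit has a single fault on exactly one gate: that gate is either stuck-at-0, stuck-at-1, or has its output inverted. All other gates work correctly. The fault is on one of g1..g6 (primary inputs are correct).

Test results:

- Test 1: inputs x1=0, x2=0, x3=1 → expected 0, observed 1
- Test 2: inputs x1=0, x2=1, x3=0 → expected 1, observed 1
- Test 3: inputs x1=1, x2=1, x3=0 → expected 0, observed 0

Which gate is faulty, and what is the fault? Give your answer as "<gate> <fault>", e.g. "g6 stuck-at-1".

g3 stuck-at-0

Fault-free values for test 1 (x1=0, x2=0, x3=1): g1=0, g2=0, g3=1, g4=1, g5=1, g6=0, giving Y=0. Observed 1.
Test 1: faults giving observed 1 are {g3 stuck-at-0, g3 inverted output, g4 stuck-at-0, g4 inverted output, g5 stuck-at-0, g5 inverted output, g6 stuck-at-1, g6 inverted output}.
Test 2 (x1=0, x2=1, x3=0): fault-free g1=1, g2=0, g3=0, g4=1, g5=1, g6=1 → 1; observed 1. Eliminates g3 inverted output, g4 stuck-at-0, g4 inverted output, g5 stuck-at-0, g5 inverted output, g6 inverted output.
Test 3 (x1=1, x2=1, x3=0): fault-free g1=1, g2=1, g3=0, g4=1, g5=0, g6=0 → 0; observed 0. Eliminates g6 stuck-at-1.
Only g3 stuck-at-0 is consistent with every test.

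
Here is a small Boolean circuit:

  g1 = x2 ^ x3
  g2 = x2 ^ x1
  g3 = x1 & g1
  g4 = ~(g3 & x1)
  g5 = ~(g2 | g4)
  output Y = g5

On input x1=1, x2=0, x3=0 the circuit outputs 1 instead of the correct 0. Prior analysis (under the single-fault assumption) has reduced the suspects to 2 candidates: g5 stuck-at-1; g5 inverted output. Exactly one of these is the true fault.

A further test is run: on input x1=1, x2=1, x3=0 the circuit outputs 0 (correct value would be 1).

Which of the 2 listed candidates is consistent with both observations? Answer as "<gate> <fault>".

Evaluate each candidate on input x1=1, x2=1, x3=0:
  g5 stuck-at-1: g1=1, g2=0, g3=1, g4=0, g5=1 [stuck-at-1] → 1 — eliminated
  g5 inverted output: g1=1, g2=0, g3=1, g4=0, g5=0 [inverted output] → 0 — matches
Only g5 inverted output reproduces the observed 0.

g5 inverted output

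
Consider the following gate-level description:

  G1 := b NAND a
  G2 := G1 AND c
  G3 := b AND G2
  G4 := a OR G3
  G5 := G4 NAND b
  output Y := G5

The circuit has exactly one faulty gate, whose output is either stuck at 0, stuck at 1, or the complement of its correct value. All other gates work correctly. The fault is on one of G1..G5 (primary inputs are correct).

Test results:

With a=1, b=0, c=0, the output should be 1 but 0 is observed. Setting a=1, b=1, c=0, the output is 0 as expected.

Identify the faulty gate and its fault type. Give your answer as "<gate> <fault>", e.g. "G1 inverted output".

Fault-free values for test 1 (a=1, b=0, c=0): G1=1, G2=0, G3=0, G4=1, G5=1, giving Y=1. Observed 0.
Test 1: faults giving observed 0 are {G5 stuck-at-0, G5 inverted output}.
Test 2 (a=1, b=1, c=0): fault-free G1=0, G2=0, G3=0, G4=1, G5=0 → 0; observed 0. Eliminates G5 inverted output.
Only G5 stuck-at-0 is consistent with every test.

G5 stuck-at-0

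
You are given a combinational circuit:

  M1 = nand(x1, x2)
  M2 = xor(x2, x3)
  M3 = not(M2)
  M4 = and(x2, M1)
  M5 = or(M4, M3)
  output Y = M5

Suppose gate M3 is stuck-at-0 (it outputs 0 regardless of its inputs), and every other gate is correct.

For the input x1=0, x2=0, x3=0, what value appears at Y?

Propagate with M3 forced: M1=1, M2=0, M3=0 [stuck-at-0], M4=0, M5=0.
So Y = 0. (Without the fault it would be 1.)

0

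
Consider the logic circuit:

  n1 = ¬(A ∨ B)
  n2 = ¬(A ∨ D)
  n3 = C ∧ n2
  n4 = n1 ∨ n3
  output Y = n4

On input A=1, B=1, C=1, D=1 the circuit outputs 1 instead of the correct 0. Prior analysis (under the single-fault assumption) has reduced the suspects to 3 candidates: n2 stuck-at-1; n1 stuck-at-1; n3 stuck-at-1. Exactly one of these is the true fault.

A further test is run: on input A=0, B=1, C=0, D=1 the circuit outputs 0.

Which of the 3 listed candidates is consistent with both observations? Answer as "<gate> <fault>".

Evaluate each candidate on input A=0, B=1, C=0, D=1:
  n2 stuck-at-1: n1=0, n2=1 [stuck-at-1], n3=0, n4=0 → 0 — matches
  n1 stuck-at-1: n1=1 [stuck-at-1], n2=0, n3=0, n4=1 → 1 — eliminated
  n3 stuck-at-1: n1=0, n2=0, n3=1 [stuck-at-1], n4=1 → 1 — eliminated
Only n2 stuck-at-1 reproduces the observed 0.

n2 stuck-at-1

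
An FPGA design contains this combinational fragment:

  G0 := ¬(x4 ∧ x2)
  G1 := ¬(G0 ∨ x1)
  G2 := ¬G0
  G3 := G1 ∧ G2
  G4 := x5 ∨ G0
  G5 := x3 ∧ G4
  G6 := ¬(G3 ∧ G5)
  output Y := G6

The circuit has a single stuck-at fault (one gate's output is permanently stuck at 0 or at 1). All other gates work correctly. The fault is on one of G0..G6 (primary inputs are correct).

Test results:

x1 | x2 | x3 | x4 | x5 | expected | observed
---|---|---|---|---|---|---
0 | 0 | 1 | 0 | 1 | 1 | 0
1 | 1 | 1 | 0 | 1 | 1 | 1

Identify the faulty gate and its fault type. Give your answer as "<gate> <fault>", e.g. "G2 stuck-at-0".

Fault-free values for test 1 (x1=0, x2=0, x3=1, x4=0, x5=1): G0=1, G1=0, G2=0, G3=0, G4=1, G5=1, G6=1, giving Y=1. Observed 0.
Test 1: faults giving observed 0 are {G0 stuck-at-0, G3 stuck-at-1, G6 stuck-at-0}.
Test 2 (x1=1, x2=1, x3=1, x4=0, x5=1): fault-free G0=1, G1=0, G2=0, G3=0, G4=1, G5=1, G6=1 → 1; observed 1. Eliminates G3 stuck-at-1, G6 stuck-at-0.
Only G0 stuck-at-0 is consistent with every test.

G0 stuck-at-0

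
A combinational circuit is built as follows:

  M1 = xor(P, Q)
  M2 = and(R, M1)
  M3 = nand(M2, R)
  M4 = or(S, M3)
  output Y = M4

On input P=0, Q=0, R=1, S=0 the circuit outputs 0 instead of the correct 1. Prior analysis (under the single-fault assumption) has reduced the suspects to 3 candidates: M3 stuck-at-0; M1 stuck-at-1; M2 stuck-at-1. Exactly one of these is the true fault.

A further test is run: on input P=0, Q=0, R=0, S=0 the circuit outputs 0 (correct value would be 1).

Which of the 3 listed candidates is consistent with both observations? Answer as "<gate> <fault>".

Evaluate each candidate on input P=0, Q=0, R=0, S=0:
  M3 stuck-at-0: M1=0, M2=0, M3=0 [stuck-at-0], M4=0 → 0 — matches
  M1 stuck-at-1: M1=1 [stuck-at-1], M2=0, M3=1, M4=1 → 1 — eliminated
  M2 stuck-at-1: M1=0, M2=1 [stuck-at-1], M3=1, M4=1 → 1 — eliminated
Only M3 stuck-at-0 reproduces the observed 0.

M3 stuck-at-0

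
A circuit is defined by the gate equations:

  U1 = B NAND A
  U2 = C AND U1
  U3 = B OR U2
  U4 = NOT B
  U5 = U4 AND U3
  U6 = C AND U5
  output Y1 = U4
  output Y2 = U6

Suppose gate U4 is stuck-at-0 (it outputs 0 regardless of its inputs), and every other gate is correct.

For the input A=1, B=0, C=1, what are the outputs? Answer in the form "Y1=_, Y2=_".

Propagate with U4 forced: U1=1, U2=1, U3=1, U4=0 [stuck-at-0], U5=0, U6=0.
So the outputs are Y1=0, Y2=0. (Without the fault they would be Y1=1, Y2=1.)

Y1=0, Y2=0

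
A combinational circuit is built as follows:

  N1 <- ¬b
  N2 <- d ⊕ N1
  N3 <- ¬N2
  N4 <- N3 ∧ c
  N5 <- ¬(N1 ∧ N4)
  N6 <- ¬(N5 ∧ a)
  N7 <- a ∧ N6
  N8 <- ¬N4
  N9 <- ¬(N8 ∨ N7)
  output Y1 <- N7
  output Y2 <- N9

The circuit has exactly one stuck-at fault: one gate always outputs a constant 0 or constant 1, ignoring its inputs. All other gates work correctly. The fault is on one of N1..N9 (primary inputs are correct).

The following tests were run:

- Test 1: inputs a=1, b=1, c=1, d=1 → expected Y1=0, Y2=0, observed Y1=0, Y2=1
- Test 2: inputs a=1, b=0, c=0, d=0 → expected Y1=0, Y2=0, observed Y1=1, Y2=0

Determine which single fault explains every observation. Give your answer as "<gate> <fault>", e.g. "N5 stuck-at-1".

N4 stuck-at-1

Fault-free values for test 1 (a=1, b=1, c=1, d=1): N1=0, N2=1, N3=0, N4=0, N5=1, N6=0, N7=0, N8=1, N9=0, giving Y1=0, Y2=0. Observed Y1=0, Y2=1.
Test 1: faults giving observed Y1=0, Y2=1 are {N2 stuck-at-0, N3 stuck-at-1, N4 stuck-at-1, N8 stuck-at-0, N9 stuck-at-1}.
Test 2 (a=1, b=0, c=0, d=0): fault-free N1=1, N2=1, N3=0, N4=0, N5=1, N6=0, N7=0, N8=1, N9=0 → Y1=0, Y2=0; observed Y1=1, Y2=0. Eliminates N2 stuck-at-0, N3 stuck-at-1, N8 stuck-at-0, N9 stuck-at-1.
Only N4 stuck-at-1 is consistent with every test.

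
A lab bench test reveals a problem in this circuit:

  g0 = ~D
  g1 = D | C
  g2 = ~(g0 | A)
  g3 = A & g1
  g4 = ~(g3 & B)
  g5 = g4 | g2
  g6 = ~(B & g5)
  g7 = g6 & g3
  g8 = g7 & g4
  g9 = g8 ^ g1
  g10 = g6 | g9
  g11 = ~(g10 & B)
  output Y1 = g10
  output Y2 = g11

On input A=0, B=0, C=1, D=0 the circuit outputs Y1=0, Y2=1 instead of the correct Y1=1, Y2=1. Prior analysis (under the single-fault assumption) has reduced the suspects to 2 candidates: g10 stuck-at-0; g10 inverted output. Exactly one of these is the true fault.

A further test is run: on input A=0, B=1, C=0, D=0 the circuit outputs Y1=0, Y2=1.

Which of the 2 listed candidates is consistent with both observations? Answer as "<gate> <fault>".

Evaluate each candidate on input A=0, B=1, C=0, D=0:
  g10 stuck-at-0: g0=1, g1=0, g2=0, g3=0, g4=1, g5=1, g6=0, g7=0, g8=0, g9=0, g10=0 [stuck-at-0], g11=1 → Y1=0, Y2=1 — matches
  g10 inverted output: g0=1, g1=0, g2=0, g3=0, g4=1, g5=1, g6=0, g7=0, g8=0, g9=0, g10=1 [inverted output], g11=0 → Y1=1, Y2=0 — eliminated
Only g10 stuck-at-0 reproduces the observed Y1=0, Y2=1.

g10 stuck-at-0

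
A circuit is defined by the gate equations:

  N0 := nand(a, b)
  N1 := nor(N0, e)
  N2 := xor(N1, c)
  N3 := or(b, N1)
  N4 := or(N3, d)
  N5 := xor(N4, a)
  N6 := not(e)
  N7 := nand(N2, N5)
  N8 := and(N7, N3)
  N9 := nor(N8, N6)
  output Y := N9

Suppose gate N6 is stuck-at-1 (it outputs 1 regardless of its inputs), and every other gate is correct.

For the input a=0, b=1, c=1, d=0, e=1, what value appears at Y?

Propagate with N6 forced: N0=1, N1=0, N2=1, N3=1, N4=1, N5=1, N6=1 [stuck-at-1], N7=0, N8=0, N9=0.
So Y = 0. (Without the fault it would be 1.)

0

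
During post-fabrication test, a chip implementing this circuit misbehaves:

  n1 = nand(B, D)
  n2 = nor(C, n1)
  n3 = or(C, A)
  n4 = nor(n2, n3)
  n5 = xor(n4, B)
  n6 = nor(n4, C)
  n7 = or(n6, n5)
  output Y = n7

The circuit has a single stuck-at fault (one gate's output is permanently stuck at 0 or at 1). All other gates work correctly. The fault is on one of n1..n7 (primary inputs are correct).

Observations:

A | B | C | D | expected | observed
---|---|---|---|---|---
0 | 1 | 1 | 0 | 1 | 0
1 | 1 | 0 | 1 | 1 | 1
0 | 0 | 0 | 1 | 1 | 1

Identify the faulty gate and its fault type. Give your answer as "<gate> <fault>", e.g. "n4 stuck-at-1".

n3 stuck-at-0

Fault-free values for test 1 (A=0, B=1, C=1, D=0): n1=1, n2=0, n3=1, n4=0, n5=1, n6=0, n7=1, giving Y=1. Observed 0.
Test 1: faults giving observed 0 are {n3 stuck-at-0, n4 stuck-at-1, n5 stuck-at-0, n7 stuck-at-0}.
Test 2 (A=1, B=1, C=0, D=1): fault-free n1=0, n2=1, n3=1, n4=0, n5=1, n6=1, n7=1 → 1; observed 1. Eliminates n4 stuck-at-1, n7 stuck-at-0.
Test 3 (A=0, B=0, C=0, D=1): fault-free n1=1, n2=0, n3=0, n4=1, n5=1, n6=0, n7=1 → 1; observed 1. Eliminates n5 stuck-at-0.
Only n3 stuck-at-0 is consistent with every test.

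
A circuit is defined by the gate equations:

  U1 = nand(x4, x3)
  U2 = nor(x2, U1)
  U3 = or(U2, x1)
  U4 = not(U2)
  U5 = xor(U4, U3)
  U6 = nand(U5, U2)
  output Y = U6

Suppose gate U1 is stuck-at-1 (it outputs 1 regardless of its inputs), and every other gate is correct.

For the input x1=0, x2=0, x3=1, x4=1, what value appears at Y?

1

Propagate with U1 forced: U1=1 [stuck-at-1], U2=0, U3=0, U4=1, U5=1, U6=1.
So Y = 1. (Without the fault it would be 0.)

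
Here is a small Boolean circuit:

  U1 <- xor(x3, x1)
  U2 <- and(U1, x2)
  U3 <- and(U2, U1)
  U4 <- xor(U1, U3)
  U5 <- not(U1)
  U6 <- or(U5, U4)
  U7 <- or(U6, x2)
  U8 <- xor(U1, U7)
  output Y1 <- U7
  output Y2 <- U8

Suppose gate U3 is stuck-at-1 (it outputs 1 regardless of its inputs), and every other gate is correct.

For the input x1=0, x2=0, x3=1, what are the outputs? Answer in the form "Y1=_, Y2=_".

Propagate with U3 forced: U1=1, U2=0, U3=1 [stuck-at-1], U4=0, U5=0, U6=0, U7=0, U8=1.
So the outputs are Y1=0, Y2=1. (Without the fault they would be Y1=1, Y2=0.)

Y1=0, Y2=1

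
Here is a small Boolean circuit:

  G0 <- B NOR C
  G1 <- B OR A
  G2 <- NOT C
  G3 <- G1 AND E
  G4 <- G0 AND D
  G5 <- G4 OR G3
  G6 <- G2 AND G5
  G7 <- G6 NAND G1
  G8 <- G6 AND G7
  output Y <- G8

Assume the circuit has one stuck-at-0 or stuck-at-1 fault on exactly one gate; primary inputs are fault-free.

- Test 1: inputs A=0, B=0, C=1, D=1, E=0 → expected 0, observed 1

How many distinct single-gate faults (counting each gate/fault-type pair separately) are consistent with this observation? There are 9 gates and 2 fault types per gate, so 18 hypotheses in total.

2

Fault-free: G0=0, G1=0, G2=0, G3=0, G4=0, G5=0, G6=0, G7=1, G8=0 → 0. Observed 1.
  G0: none of the 2 fault types match ✗
  G1: none of the 2 fault types match ✗
  G2: none of the 2 fault types match ✗
  G3: none of the 2 fault types match ✗
  G4: none of the 2 fault types match ✗
  G5: none of the 2 fault types match ✗
  G6: stuck-at-1 ✓; others ✗
  G7: none of the 2 fault types match ✗
  G8: stuck-at-1 ✓; others ✗
Consistent faults: {G6 stuck-at-1, G8 stuck-at-1} — 2 in all.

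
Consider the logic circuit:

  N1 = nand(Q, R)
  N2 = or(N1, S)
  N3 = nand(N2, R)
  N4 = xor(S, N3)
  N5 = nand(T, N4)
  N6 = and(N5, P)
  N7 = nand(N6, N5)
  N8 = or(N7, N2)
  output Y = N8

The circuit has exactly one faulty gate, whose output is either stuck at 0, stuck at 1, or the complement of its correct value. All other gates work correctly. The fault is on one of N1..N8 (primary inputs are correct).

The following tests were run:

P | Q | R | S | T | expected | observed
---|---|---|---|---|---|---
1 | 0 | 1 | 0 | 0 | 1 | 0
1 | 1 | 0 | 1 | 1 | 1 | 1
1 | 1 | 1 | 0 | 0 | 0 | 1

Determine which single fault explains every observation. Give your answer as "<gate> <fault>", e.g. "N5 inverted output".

Fault-free values for test 1 (P=1, Q=0, R=1, S=0, T=0): N1=1, N2=1, N3=0, N4=0, N5=1, N6=1, N7=0, N8=1, giving Y=1. Observed 0.
Test 1: faults giving observed 0 are {N1 stuck-at-0, N1 inverted output, N2 stuck-at-0, N2 inverted output, N8 stuck-at-0, N8 inverted output}.
Test 2 (P=1, Q=1, R=0, S=1, T=1): fault-free N1=1, N2=1, N3=1, N4=0, N5=1, N6=1, N7=0, N8=1 → 1; observed 1. Eliminates N2 stuck-at-0, N2 inverted output, N8 stuck-at-0, N8 inverted output.
Test 3 (P=1, Q=1, R=1, S=0, T=0): fault-free N1=0, N2=0, N3=1, N4=1, N5=1, N6=1, N7=0, N8=0 → 0; observed 1. Eliminates N1 stuck-at-0.
Only N1 inverted output is consistent with every test.

N1 inverted output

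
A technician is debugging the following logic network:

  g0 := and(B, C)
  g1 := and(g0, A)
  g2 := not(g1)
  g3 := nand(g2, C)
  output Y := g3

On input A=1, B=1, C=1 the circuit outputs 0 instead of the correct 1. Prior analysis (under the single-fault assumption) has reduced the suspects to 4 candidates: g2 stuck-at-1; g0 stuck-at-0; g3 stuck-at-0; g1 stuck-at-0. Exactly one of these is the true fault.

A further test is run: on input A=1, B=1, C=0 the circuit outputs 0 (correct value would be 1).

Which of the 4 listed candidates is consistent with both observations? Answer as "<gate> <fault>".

g3 stuck-at-0

Evaluate each candidate on input A=1, B=1, C=0:
  g2 stuck-at-1: g0=0, g1=0, g2=1 [stuck-at-1], g3=1 → 1 — eliminated
  g0 stuck-at-0: g0=0 [stuck-at-0], g1=0, g2=1, g3=1 → 1 — eliminated
  g3 stuck-at-0: g0=0, g1=0, g2=1, g3=0 [stuck-at-0] → 0 — matches
  g1 stuck-at-0: g0=0, g1=0 [stuck-at-0], g2=1, g3=1 → 1 — eliminated
Only g3 stuck-at-0 reproduces the observed 0.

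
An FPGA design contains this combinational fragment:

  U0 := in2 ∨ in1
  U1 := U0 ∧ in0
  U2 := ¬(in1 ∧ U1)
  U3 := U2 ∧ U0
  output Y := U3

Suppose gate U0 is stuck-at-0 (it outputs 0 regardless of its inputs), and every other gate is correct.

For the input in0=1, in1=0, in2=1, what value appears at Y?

Propagate with U0 forced: U0=0 [stuck-at-0], U1=0, U2=1, U3=0.
So Y = 0. (Without the fault it would be 1.)

0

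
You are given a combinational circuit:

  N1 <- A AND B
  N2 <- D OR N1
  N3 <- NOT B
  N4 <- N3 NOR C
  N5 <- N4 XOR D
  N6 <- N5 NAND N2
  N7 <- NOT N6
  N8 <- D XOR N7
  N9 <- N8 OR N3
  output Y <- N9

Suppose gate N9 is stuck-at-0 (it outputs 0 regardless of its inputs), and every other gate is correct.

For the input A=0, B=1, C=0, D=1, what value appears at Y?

0

Propagate with N9 forced: N1=0, N2=1, N3=0, N4=1, N5=0, N6=1, N7=0, N8=1, N9=0 [stuck-at-0].
So Y = 0. (Without the fault it would be 1.)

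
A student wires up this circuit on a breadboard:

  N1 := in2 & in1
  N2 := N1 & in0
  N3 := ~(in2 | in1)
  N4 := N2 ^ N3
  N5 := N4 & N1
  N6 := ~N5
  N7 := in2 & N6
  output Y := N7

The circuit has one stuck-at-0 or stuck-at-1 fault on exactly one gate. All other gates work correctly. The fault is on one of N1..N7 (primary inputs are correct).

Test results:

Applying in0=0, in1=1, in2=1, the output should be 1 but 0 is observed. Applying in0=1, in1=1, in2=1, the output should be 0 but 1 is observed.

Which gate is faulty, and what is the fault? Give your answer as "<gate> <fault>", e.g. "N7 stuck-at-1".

N3 stuck-at-1

Fault-free values for test 1 (in0=0, in1=1, in2=1): N1=1, N2=0, N3=0, N4=0, N5=0, N6=1, N7=1, giving Y=1. Observed 0.
Test 1: faults giving observed 0 are {N2 stuck-at-1, N3 stuck-at-1, N4 stuck-at-1, N5 stuck-at-1, N6 stuck-at-0, N7 stuck-at-0}.
Test 2 (in0=1, in1=1, in2=1): fault-free N1=1, N2=1, N3=0, N4=1, N5=1, N6=0, N7=0 → 0; observed 1. Eliminates N2 stuck-at-1, N4 stuck-at-1, N5 stuck-at-1, N6 stuck-at-0, N7 stuck-at-0.
Only N3 stuck-at-1 is consistent with every test.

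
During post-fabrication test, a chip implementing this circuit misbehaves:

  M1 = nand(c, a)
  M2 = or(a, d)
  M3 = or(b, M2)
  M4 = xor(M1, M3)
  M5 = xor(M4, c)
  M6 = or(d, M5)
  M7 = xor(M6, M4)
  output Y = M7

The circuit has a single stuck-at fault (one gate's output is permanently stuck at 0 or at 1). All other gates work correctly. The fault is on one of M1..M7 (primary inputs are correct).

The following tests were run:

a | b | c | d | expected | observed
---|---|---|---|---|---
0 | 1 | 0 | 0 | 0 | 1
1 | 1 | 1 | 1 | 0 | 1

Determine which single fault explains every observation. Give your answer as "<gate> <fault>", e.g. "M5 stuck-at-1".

M7 stuck-at-1

Fault-free values for test 1 (a=0, b=1, c=0, d=0): M1=1, M2=0, M3=1, M4=0, M5=0, M6=0, M7=0, giving Y=0. Observed 1.
Test 1: faults giving observed 1 are {M5 stuck-at-1, M6 stuck-at-1, M7 stuck-at-1}.
Test 2 (a=1, b=1, c=1, d=1): fault-free M1=0, M2=1, M3=1, M4=1, M5=0, M6=1, M7=0 → 0; observed 1. Eliminates M5 stuck-at-1, M6 stuck-at-1.
Only M7 stuck-at-1 is consistent with every test.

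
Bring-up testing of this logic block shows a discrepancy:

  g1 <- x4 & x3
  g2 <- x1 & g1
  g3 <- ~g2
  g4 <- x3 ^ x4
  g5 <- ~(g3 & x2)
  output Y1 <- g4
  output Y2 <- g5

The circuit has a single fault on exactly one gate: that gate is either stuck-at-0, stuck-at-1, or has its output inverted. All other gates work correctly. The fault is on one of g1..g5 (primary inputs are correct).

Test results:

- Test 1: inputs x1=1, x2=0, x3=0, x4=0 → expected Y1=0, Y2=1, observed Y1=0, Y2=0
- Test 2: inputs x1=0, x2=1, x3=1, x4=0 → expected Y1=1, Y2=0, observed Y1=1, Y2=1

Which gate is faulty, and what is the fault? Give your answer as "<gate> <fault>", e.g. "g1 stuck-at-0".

Fault-free values for test 1 (x1=1, x2=0, x3=0, x4=0): g1=0, g2=0, g3=1, g4=0, g5=1, giving Y1=0, Y2=1. Observed Y1=0, Y2=0.
Test 1: faults giving observed Y1=0, Y2=0 are {g5 stuck-at-0, g5 inverted output}.
Test 2 (x1=0, x2=1, x3=1, x4=0): fault-free g1=0, g2=0, g3=1, g4=1, g5=0 → Y1=1, Y2=0; observed Y1=1, Y2=1. Eliminates g5 stuck-at-0.
Only g5 inverted output is consistent with every test.

g5 inverted output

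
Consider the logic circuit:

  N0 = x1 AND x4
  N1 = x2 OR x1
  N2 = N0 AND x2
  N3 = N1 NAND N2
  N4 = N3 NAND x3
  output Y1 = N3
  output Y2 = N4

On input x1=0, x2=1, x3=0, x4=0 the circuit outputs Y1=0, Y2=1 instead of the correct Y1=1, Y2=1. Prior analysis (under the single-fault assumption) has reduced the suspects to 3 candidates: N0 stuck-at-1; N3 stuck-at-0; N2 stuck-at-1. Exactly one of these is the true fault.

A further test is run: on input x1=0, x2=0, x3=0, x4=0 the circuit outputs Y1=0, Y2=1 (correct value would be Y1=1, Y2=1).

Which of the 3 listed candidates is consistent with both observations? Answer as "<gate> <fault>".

Evaluate each candidate on input x1=0, x2=0, x3=0, x4=0:
  N0 stuck-at-1: N0=1 [stuck-at-1], N1=0, N2=0, N3=1, N4=1 → Y1=1, Y2=1 — eliminated
  N3 stuck-at-0: N0=0, N1=0, N2=0, N3=0 [stuck-at-0], N4=1 → Y1=0, Y2=1 — matches
  N2 stuck-at-1: N0=0, N1=0, N2=1 [stuck-at-1], N3=1, N4=1 → Y1=1, Y2=1 — eliminated
Only N3 stuck-at-0 reproduces the observed Y1=0, Y2=1.

N3 stuck-at-0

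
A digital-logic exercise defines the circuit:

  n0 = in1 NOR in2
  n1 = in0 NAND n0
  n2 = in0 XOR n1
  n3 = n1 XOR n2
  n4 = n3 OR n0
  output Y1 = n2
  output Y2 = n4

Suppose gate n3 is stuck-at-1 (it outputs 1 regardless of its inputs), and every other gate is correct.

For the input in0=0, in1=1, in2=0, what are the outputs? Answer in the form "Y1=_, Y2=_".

Propagate with n3 forced: n0=0, n1=1, n2=1, n3=1 [stuck-at-1], n4=1.
So the outputs are Y1=1, Y2=1. (Without the fault they would be Y1=1, Y2=0.)

Y1=1, Y2=1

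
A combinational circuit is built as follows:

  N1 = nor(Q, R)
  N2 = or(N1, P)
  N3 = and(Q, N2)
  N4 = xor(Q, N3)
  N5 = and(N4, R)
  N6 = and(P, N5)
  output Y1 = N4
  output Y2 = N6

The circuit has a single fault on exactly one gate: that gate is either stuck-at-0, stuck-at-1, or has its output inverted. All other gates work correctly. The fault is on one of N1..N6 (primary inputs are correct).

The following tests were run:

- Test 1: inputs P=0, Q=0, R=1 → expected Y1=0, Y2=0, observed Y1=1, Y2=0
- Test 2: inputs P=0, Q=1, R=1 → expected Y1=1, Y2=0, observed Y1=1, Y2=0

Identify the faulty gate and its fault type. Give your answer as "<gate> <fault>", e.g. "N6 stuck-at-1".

Fault-free values for test 1 (P=0, Q=0, R=1): N1=0, N2=0, N3=0, N4=0, N5=0, N6=0, giving Y1=0, Y2=0. Observed Y1=1, Y2=0.
Test 1: faults giving observed Y1=1, Y2=0 are {N3 stuck-at-1, N3 inverted output, N4 stuck-at-1, N4 inverted output}.
Test 2 (P=0, Q=1, R=1): fault-free N1=0, N2=0, N3=0, N4=1, N5=1, N6=0 → Y1=1, Y2=0; observed Y1=1, Y2=0. Eliminates N3 stuck-at-1, N3 inverted output, N4 inverted output.
Only N4 stuck-at-1 is consistent with every test.

N4 stuck-at-1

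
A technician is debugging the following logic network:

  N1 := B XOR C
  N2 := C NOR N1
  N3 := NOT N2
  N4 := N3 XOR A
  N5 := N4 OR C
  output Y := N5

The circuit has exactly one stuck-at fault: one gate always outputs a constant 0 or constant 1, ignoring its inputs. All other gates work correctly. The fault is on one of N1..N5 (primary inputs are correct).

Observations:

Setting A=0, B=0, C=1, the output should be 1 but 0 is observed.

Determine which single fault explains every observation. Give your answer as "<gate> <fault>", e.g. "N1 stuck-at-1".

N5 stuck-at-0

Fault-free values for test 1 (A=0, B=0, C=1): N1=1, N2=0, N3=1, N4=1, N5=1, giving Y=1. Observed 0.
Test 1: faults giving observed 0 are {N5 stuck-at-0}.
Only N5 stuck-at-0 is consistent with every test.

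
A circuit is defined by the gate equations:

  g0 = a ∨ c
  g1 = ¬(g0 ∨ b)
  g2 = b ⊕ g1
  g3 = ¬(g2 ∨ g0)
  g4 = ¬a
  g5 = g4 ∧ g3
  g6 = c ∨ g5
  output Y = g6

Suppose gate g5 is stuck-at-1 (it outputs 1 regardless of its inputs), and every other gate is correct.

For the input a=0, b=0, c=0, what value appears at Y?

1

Propagate with g5 forced: g0=0, g1=1, g2=1, g3=0, g4=1, g5=1 [stuck-at-1], g6=1.
So Y = 1. (Without the fault it would be 0.)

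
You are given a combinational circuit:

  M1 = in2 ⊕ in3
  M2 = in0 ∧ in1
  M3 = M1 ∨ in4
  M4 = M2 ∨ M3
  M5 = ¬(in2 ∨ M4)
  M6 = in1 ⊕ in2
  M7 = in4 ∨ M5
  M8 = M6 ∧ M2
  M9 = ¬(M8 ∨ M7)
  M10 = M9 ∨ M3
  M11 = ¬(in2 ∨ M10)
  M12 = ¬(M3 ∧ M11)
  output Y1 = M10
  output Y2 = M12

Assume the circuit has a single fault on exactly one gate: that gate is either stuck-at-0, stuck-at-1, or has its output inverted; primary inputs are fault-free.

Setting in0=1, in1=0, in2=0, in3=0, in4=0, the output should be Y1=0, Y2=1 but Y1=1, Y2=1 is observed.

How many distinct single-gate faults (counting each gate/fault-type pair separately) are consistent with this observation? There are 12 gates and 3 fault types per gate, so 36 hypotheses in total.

16

Fault-free: M1=0, M2=0, M3=0, M4=0, M5=1, M6=0, M7=1, M8=0, M9=0, M10=0, M11=1, M12=1 → Y1=0, Y2=1. Observed Y1=1, Y2=1.
  M1: stuck-at-1, inverted output ✓; others ✗
  M2: stuck-at-1, inverted output ✓; others ✗
  M3: stuck-at-1, inverted output ✓; others ✗
  M4: stuck-at-1, inverted output ✓; others ✗
  M5: stuck-at-0, inverted output ✓; others ✗
  M6: none of the 3 fault types match ✗
  M7: stuck-at-0, inverted output ✓; others ✗
  M8: none of the 3 fault types match ✗
  M9: stuck-at-1, inverted output ✓; others ✗
  M10: stuck-at-1, inverted output ✓; others ✗
  M11: none of the 3 fault types match ✗
  M12: none of the 3 fault types match ✗
Consistent faults: {M1 stuck-at-1, M1 inverted output, M2 stuck-at-1, M2 inverted output, M3 stuck-at-1, M3 inverted output, M4 stuck-at-1, M4 inverted output, M5 stuck-at-0, M5 inverted output, M7 stuck-at-0, M7 inverted output, M9 stuck-at-1, M9 inverted output, M10 stuck-at-1, M10 inverted output} — 16 in all.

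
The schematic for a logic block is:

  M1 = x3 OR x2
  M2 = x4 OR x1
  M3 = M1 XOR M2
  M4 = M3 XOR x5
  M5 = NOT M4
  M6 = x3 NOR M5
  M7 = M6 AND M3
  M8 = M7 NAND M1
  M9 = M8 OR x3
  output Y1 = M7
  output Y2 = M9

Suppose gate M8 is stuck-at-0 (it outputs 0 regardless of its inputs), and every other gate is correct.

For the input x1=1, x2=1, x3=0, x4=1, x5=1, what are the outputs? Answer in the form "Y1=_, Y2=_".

Propagate with M8 forced: M1=1, M2=1, M3=0, M4=1, M5=0, M6=1, M7=0, M8=0 [stuck-at-0], M9=0.
So the outputs are Y1=0, Y2=0. (Without the fault they would be Y1=0, Y2=1.)

Y1=0, Y2=0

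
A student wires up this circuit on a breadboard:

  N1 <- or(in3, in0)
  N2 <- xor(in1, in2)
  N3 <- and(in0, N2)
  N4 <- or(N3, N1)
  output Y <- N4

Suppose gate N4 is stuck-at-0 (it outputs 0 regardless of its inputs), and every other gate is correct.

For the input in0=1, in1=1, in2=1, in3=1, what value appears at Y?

0

Propagate with N4 forced: N1=1, N2=0, N3=0, N4=0 [stuck-at-0].
So Y = 0. (Without the fault it would be 1.)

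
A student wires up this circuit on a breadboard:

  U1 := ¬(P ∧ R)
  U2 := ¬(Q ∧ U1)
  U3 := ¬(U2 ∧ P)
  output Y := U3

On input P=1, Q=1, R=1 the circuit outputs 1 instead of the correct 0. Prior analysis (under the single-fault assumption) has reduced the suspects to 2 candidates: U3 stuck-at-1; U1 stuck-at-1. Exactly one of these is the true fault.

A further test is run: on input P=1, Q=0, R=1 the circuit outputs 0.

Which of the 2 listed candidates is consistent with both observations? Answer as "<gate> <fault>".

Evaluate each candidate on input P=1, Q=0, R=1:
  U3 stuck-at-1: U1=0, U2=1, U3=1 [stuck-at-1] → 1 — eliminated
  U1 stuck-at-1: U1=1 [stuck-at-1], U2=1, U3=0 → 0 — matches
Only U1 stuck-at-1 reproduces the observed 0.

U1 stuck-at-1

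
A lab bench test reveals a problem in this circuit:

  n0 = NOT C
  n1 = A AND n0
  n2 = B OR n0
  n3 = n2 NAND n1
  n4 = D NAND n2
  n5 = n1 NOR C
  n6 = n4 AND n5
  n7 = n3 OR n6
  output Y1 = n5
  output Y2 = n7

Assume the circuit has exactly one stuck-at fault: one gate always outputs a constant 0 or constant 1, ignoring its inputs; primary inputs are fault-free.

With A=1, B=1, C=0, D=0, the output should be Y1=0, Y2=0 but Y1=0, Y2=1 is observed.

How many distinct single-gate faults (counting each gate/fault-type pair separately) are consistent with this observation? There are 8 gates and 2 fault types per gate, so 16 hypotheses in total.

4

Fault-free: n0=1, n1=1, n2=1, n3=0, n4=1, n5=0, n6=0, n7=0 → Y1=0, Y2=0. Observed Y1=0, Y2=1.
  n0: none of the 2 fault types match ✗
  n1: none of the 2 fault types match ✗
  n2: stuck-at-0 ✓; others ✗
  n3: stuck-at-1 ✓; others ✗
  n4: none of the 2 fault types match ✗
  n5: none of the 2 fault types match ✗
  n6: stuck-at-1 ✓; others ✗
  n7: stuck-at-1 ✓; others ✗
Consistent faults: {n2 stuck-at-0, n3 stuck-at-1, n6 stuck-at-1, n7 stuck-at-1} — 4 in all.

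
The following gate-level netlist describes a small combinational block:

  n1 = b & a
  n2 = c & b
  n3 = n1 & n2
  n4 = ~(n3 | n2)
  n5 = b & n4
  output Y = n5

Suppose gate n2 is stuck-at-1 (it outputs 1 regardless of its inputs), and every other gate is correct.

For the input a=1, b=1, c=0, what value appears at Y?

Propagate with n2 forced: n1=1, n2=1 [stuck-at-1], n3=1, n4=0, n5=0.
So Y = 0. (Without the fault it would be 1.)

0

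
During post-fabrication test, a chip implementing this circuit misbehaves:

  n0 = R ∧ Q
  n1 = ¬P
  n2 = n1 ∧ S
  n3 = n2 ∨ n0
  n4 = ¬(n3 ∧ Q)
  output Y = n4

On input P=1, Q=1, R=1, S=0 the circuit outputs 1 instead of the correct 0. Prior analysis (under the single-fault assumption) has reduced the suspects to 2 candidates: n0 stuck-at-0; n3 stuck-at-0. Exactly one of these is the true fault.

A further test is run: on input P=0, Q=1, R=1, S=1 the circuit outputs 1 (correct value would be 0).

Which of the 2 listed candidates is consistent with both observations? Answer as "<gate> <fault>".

Evaluate each candidate on input P=0, Q=1, R=1, S=1:
  n0 stuck-at-0: n0=0 [stuck-at-0], n1=1, n2=1, n3=1, n4=0 → 0 — eliminated
  n3 stuck-at-0: n0=1, n1=1, n2=1, n3=0 [stuck-at-0], n4=1 → 1 — matches
Only n3 stuck-at-0 reproduces the observed 1.

n3 stuck-at-0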